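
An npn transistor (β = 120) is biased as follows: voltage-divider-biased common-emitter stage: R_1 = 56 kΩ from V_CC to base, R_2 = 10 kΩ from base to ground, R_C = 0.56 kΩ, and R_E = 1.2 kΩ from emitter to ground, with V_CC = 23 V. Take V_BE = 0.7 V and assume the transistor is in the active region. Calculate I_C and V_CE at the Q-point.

I_C ≈ 2.2 mA, V_CE ≈ 19 V

Thevenize the base divider: V_Th = V_CC·R_2/(R_1+R_2) = 23×10/66 = 3.48 V, R_Th = R_1‖R_2 = 8.48 kΩ.
Base-emitter loop: V_Th = I_B·R_Th + V_BE + (β+1)I_B·R_E, so I_B = (3.48 − 0.7) / (8.48 + 121×1.2) = 0.0181 mA.
I_C = β·I_B = 120×0.0181 = 2.17 mA, and I_E = (β+1)I_B = 2.19 mA.
V_CE = V_CC − I_C·R_C − I_E·R_E = 23 − 2.17×0.56 − 2.19×1.2 = 19.2 V.
V_CE = 19.2 V > 0.2 V confirms active-region operation.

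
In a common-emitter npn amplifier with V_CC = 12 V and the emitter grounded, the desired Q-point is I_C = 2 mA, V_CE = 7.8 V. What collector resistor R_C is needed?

Collector loop: V_CC = I_C·R_C + V_CE.
R_C = (V_CC − V_CE)/I_C = (12 − 7.8)/2 = 2.1 kΩ.

R_C ≈ 2.1 kΩ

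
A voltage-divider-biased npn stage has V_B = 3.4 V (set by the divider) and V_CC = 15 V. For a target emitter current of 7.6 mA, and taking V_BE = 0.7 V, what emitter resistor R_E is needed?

R_E ≈ 0.36 kΩ

V_E = V_B − V_BE = 3.4 − 0.7 = 2.7 V.
R_E = V_E / I_E = 2.7 / 7.6 = 0.355 kΩ.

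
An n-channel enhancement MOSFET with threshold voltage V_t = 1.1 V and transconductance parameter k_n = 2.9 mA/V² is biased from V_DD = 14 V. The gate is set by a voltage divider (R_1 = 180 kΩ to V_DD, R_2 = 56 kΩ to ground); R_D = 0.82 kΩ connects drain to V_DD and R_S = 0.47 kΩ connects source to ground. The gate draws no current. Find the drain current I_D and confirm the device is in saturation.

V_G = V_DD·R_2/(R_1+R_2) = 14×56/236 = 3.32 V.
Assume saturation: I_D = (k_n/2)(V_GS − V_t)² with V_GS = V_G − I_D·R_S = 3.32 − 0.47·I_D.
Substituting gives 0.32·I_D² − 4.03·I_D + 7.16 = 0, with roots I_D = 2.14 or 10.4 mA.
The root I_D = 10.4 mA gives V_GS = -1.58 V ≤ V_t, so take I_D = 2.14 mA.
Then V_GS = 2.32 V and V_DS = V_DD − I_D(R_D+R_S) = 14 − 2.14×1.29 = 11.2 V.
Saturation requires V_DS ≥ V_GS − V_t = 1.22 V; 11.2 ≥ 1.22 ✓.

I_D ≈ 2.1 mA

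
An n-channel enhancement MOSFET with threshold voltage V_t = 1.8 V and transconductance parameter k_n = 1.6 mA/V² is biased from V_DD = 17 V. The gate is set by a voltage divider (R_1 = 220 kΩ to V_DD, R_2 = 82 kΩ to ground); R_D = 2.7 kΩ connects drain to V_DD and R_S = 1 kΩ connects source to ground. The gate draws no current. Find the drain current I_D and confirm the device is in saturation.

V_G = V_DD·R_2/(R_1+R_2) = 17×82/302 = 4.62 V.
Assume saturation: I_D = (k_n/2)(V_GS − V_t)² with V_GS = V_G − I_D·R_S = 4.62 − 1·I_D.
Substituting gives 0.8·I_D² − 5.51·I_D + 6.34 = 0, with roots I_D = 1.46 or 5.42 mA.
The root I_D = 5.42 mA gives V_GS = -0.802 V ≤ V_t, so take I_D = 1.46 mA.
Then V_GS = 3.15 V and V_DS = V_DD − I_D(R_D+R_S) = 17 − 1.46×3.7 = 11.6 V.
Saturation requires V_DS ≥ V_GS − V_t = 1.35 V; 11.6 ≥ 1.35 ✓.

I_D ≈ 1.5 mA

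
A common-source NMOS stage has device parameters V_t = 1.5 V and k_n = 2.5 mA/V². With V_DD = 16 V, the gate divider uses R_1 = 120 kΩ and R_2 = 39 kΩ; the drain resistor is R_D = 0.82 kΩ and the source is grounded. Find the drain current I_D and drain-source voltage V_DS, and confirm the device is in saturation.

V_G = V_DD·R_2/(R_1+R_2) = 16×39/159 = 3.92 V. With the source grounded, V_GS = V_G = 3.92 V.
Assume saturation: I_D = (k_n/2)(V_GS − V_t)² = (2.5/2)×(3.92 − 1.5)² = 1.25×2.42² = 7.35 mA.
V_DS = V_DD − I_D·R_D = 16 − 7.35×0.82 = 9.97 V.
Saturation requires V_DS ≥ V_GS − V_t = 2.42 V; 9.97 ≥ 2.42 ✓.

I_D ≈ 7.3 mA, V_DS ≈ 10 V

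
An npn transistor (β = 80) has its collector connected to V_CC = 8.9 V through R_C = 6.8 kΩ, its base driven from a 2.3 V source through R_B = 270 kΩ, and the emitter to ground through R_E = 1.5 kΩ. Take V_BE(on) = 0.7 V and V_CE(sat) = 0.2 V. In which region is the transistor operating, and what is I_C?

active; I_C ≈ 0.33 mA

Assume active. Base-emitter loop: I_B = (V_BB − V_BE)/(R_B + (β+1)R_E) = (2.3 − 0.7)/(270 + 81×1.5) = 0.00409 mA.
I_C = β·I_B = 80×0.00409 = 0.327 mA.
V_CE = V_CC − I_C·R_C − I_E·R_E = 8.9 − 0.327×6.8 − 0.331×1.5 = 6.18 V > V_CE(sat), so the active-region assumption holds.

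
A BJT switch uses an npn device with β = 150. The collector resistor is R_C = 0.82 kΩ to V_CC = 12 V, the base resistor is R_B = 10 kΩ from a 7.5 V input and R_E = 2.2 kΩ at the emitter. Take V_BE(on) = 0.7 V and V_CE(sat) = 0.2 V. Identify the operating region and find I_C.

Assume active. Base-emitter loop: I_B = (V_BB − V_BE)/(R_B + (β+1)R_E) = (7.5 − 0.7)/(10 + 151×2.2) = 0.0199 mA.
I_C = β·I_B = 150×0.0199 = 2.98 mA.
V_CE = V_CC − I_C·R_C − I_E·R_E = 12 − 2.98×0.82 − 3×2.2 = 2.95 V > V_CE(sat), so the active-region assumption holds.

active; I_C ≈ 3 mA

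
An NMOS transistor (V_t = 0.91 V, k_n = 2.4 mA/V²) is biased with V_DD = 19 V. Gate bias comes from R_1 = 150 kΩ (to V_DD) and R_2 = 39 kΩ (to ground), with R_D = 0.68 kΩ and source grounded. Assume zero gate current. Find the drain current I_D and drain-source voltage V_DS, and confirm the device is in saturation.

V_G = V_DD·R_2/(R_1+R_2) = 19×39/189 = 3.92 V. With the source grounded, V_GS = V_G = 3.92 V.
Assume saturation: I_D = (k_n/2)(V_GS − V_t)² = (2.4/2)×(3.92 − 0.91)² = 1.2×3.01² = 10.9 mA.
V_DS = V_DD − I_D·R_D = 19 − 10.9×0.68 = 11.6 V.
Saturation requires V_DS ≥ V_GS − V_t = 3.01 V; 11.6 ≥ 3.01 ✓.

I_D ≈ 11 mA, V_DS ≈ 12 V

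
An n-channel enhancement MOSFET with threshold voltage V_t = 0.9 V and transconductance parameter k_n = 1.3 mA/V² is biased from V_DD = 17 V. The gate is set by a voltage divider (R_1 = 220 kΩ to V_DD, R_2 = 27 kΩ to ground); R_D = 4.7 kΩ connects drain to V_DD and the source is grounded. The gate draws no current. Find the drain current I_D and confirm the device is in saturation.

V_G = V_DD·R_2/(R_1+R_2) = 17×27/247 = 1.86 V. With the source grounded, V_GS = V_G = 1.86 V.
Assume saturation: I_D = (k_n/2)(V_GS − V_t)² = (1.3/2)×(1.86 − 0.9)² = 0.65×0.958² = 0.597 mA.
V_DS = V_DD − I_D·R_D = 17 − 0.597×4.7 = 14.2 V.
Saturation requires V_DS ≥ V_GS − V_t = 0.958 V; 14.2 ≥ 0.958 ✓.

I_D ≈ 0.6 mA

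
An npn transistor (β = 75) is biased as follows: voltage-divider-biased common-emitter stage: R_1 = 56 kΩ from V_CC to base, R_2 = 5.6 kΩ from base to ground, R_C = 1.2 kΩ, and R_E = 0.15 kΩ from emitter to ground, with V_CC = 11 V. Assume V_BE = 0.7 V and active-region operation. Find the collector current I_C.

I_C ≈ 1.4 mA

Thevenize the base divider: V_Th = V_CC·R_2/(R_1+R_2) = 11×5.6/61.6 = 1 V, R_Th = R_1‖R_2 = 5.09 kΩ.
Base-emitter loop: V_Th = I_B·R_Th + V_BE + (β+1)I_B·R_E, so I_B = (1 − 0.7) / (5.09 + 76×0.15) = 0.0182 mA.
I_C = β·I_B = 75×0.0182 = 1.36 mA, and I_E = (β+1)I_B = 1.38 mA.
V_CE = V_CC − I_C·R_C − I_E·R_E = 11 − 1.36×1.2 − 1.38×0.15 = 9.16 V.
V_CE = 9.16 V > 0.2 V confirms active-region operation.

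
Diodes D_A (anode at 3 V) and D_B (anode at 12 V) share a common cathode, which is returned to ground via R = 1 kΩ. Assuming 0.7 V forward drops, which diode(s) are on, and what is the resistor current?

Assume both conduct. Then node N would need to be at both 3−0.7 = 2.3 V and 12−0.7 = 11.3 V, which is impossible.
Assume only D_B conducts: V_N = 12 − 0.7 = 11.3 V, so I_R = 11.3/1 = 11.3 mA.
Check D_A: its anode-to-cathode voltage is 3 − 11.3 = -8.3 V < 0.7 V, so it is off. The assumption is consistent.

Only D_B conducts; I_R ≈ 11 mA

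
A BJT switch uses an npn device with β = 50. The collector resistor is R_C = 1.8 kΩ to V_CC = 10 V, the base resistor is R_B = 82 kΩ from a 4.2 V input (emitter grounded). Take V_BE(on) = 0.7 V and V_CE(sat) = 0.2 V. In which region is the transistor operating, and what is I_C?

Assume active. Base-emitter loop: I_B = (V_BB − V_BE)/R_B = (4.2 − 0.7)/82 = 0.0427 mA.
I_C = β·I_B = 50×0.0427 = 2.13 mA.
V_CE = V_CC − I_C·R_C = 10 − 2.13×1.8 = 6.16 V > V_CE(sat), so the active-region assumption holds.

active; I_C ≈ 2.1 mA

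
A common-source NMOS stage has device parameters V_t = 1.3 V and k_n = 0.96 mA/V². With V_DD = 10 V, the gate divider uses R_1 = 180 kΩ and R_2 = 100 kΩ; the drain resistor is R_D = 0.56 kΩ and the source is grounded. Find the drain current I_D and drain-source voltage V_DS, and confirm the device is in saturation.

V_G = V_DD·R_2/(R_1+R_2) = 10×100/280 = 3.57 V. With the source grounded, V_GS = V_G = 3.57 V.
Assume saturation: I_D = (k_n/2)(V_GS − V_t)² = (0.96/2)×(3.57 − 1.3)² = 0.48×2.27² = 2.48 mA.
V_DS = V_DD − I_D·R_D = 10 − 2.48×0.56 = 8.61 V.
Saturation requires V_DS ≥ V_GS − V_t = 2.27 V; 8.61 ≥ 2.27 ✓.

I_D ≈ 2.5 mA, V_DS ≈ 8.6 V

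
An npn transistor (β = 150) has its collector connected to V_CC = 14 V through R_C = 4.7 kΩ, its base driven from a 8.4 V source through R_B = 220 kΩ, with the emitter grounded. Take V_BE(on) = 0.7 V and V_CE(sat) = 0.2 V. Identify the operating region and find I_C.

saturation; I_C ≈ 2.9 mA

Assume active: I_B = (8.4 − 0.7)/220 = 0.035 mA, giving I_C = β·I_B = 5.25 mA.
But then V_CE = 14 − 5.25×4.7 = -10.7 V < V_CE(sat) = 0.2 V — impossible in the active region.
So the transistor is saturated. With V_CE = 0.2 V, I_C = (V_CC − 0.2)/R_C = 13.8/4.7 = 2.94 mA.
Check: β·I_B = 5.25 mA > I_C = 2.94 mA, confirming saturation.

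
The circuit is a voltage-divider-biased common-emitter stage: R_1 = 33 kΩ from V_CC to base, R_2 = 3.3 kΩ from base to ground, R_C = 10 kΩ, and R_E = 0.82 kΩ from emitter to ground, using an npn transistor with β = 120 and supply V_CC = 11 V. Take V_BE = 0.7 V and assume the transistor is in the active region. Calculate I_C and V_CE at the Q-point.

Thevenize the base divider: V_Th = V_CC·R_2/(R_1+R_2) = 11×3.3/36.3 = 1 V, R_Th = R_1‖R_2 = 3 kΩ.
Base-emitter loop: V_Th = I_B·R_Th + V_BE + (β+1)I_B·R_E, so I_B = (1 − 0.7) / (3 + 121×0.82) = 0.00293 mA.
I_C = β·I_B = 120×0.00293 = 0.352 mA, and I_E = (β+1)I_B = 0.355 mA.
V_CE = V_CC − I_C·R_C − I_E·R_E = 11 − 0.352×10 − 0.355×0.82 = 7.19 V.
V_CE = 7.19 V > 0.2 V confirms active-region operation.

I_C ≈ 0.35 mA, V_CE ≈ 7.2 V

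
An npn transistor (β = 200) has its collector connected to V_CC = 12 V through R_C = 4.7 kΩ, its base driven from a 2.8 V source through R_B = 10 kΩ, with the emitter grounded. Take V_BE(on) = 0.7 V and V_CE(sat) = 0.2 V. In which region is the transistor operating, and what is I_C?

Assume active: I_B = (2.8 − 0.7)/10 = 0.21 mA, giving I_C = β·I_B = 42 mA.
But then V_CE = 12 − 42×4.7 = -185 V < V_CE(sat) = 0.2 V — impossible in the active region.
So the transistor is saturated. With V_CE = 0.2 V, I_C = (V_CC − 0.2)/R_C = 11.8/4.7 = 2.51 mA.
Check: β·I_B = 42 mA > I_C = 2.51 mA, confirming saturation.

saturation; I_C ≈ 2.5 mA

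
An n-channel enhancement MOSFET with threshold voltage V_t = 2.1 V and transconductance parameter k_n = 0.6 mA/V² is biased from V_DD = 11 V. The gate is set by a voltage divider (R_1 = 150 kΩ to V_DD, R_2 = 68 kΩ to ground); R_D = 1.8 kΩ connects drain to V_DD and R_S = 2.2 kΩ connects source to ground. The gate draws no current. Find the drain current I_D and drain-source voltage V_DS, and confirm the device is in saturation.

I_D ≈ 0.22 mA, V_DS ≈ 10 V

V_G = V_DD·R_2/(R_1+R_2) = 11×68/218 = 3.43 V.
Assume saturation: I_D = (k_n/2)(V_GS − V_t)² with V_GS = V_G − I_D·R_S = 3.43 − 2.2·I_D.
Substituting gives 1.45·I_D² − 2.76·I_D + 0.532 = 0, with roots I_D = 0.218 or 1.68 mA.
The root I_D = 1.68 mA gives V_GS = -0.267 V ≤ V_t, so take I_D = 0.218 mA.
Then V_GS = 2.95 V and V_DS = V_DD − I_D(R_D+R_S) = 11 − 0.218×4 = 10.1 V.
Saturation requires V_DS ≥ V_GS − V_t = 0.852 V; 10.1 ≥ 0.852 ✓.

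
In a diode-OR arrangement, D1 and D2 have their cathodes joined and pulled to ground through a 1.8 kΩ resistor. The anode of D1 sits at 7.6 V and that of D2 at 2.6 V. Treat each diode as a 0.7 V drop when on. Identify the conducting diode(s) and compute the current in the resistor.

Only D1 conducts; I_R ≈ 3.8 mA

Assume both conduct. Then node N would need to be at both 7.6−0.7 = 6.9 V and 2.6−0.7 = 1.9 V, which is impossible.
Assume only D1 conducts: V_N = 7.6 − 0.7 = 6.9 V, so I_R = 6.9/1.8 = 3.83 mA.
Check D2: its anode-to-cathode voltage is 2.6 − 6.9 = -4.3 V < 0.7 V, so it is off. The assumption is consistent.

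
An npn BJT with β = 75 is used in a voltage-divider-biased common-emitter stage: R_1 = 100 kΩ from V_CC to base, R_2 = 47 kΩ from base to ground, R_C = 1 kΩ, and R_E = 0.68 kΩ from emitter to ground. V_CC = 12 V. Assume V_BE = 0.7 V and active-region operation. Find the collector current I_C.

I_C ≈ 2.8 mA

Thevenize the base divider: V_Th = V_CC·R_2/(R_1+R_2) = 12×47/147 = 3.84 V, R_Th = R_1‖R_2 = 32 kΩ.
Base-emitter loop: V_Th = I_B·R_Th + V_BE + (β+1)I_B·R_E, so I_B = (3.84 − 0.7) / (32 + 76×0.68) = 0.0375 mA.
I_C = β·I_B = 75×0.0375 = 2.81 mA, and I_E = (β+1)I_B = 2.85 mA.
V_CE = V_CC − I_C·R_C − I_E·R_E = 12 − 2.81×1 − 2.85×0.68 = 7.25 V.
V_CE = 7.25 V > 0.2 V confirms active-region operation.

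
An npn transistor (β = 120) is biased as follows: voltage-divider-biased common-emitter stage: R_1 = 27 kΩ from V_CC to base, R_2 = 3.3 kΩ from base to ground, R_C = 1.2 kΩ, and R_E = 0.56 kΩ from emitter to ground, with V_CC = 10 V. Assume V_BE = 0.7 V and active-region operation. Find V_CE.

Thevenize the base divider: V_Th = V_CC·R_2/(R_1+R_2) = 10×3.3/30.3 = 1.09 V, R_Th = R_1‖R_2 = 2.94 kΩ.
Base-emitter loop: V_Th = I_B·R_Th + V_BE + (β+1)I_B·R_E, so I_B = (1.09 − 0.7) / (2.94 + 121×0.56) = 0.0055 mA.
I_C = β·I_B = 120×0.0055 = 0.66 mA, and I_E = (β+1)I_B = 0.666 mA.
V_CE = V_CC − I_C·R_C − I_E·R_E = 10 − 0.66×1.2 − 0.666×0.56 = 8.83 V.
V_CE = 8.83 V > 0.2 V confirms active-region operation.

V_CE ≈ 8.8 V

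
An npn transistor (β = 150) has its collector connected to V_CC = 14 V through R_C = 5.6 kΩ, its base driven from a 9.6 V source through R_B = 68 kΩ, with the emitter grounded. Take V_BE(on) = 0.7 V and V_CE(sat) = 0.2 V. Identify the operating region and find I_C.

saturation; I_C ≈ 2.5 mA

Assume active: I_B = (9.6 − 0.7)/68 = 0.131 mA, giving I_C = β·I_B = 19.6 mA.
But then V_CE = 14 − 19.6×5.6 = -95.9 V < V_CE(sat) = 0.2 V — impossible in the active region.
So the transistor is saturated. With V_CE = 0.2 V, I_C = (V_CC − 0.2)/R_C = 13.8/5.6 = 2.46 mA.
Check: β·I_B = 19.6 mA > I_C = 2.46 mA, confirming saturation.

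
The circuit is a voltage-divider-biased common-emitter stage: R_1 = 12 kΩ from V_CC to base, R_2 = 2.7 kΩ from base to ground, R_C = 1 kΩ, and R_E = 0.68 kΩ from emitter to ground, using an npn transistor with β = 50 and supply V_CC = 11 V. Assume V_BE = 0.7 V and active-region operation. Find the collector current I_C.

I_C ≈ 1.8 mA

Thevenize the base divider: V_Th = V_CC·R_2/(R_1+R_2) = 11×2.7/14.7 = 2.02 V, R_Th = R_1‖R_2 = 2.2 kΩ.
Base-emitter loop: V_Th = I_B·R_Th + V_BE + (β+1)I_B·R_E, so I_B = (2.02 − 0.7) / (2.2 + 51×0.68) = 0.0358 mA.
I_C = β·I_B = 50×0.0358 = 1.79 mA, and I_E = (β+1)I_B = 1.83 mA.
V_CE = V_CC − I_C·R_C − I_E·R_E = 11 − 1.79×1 − 1.83×0.68 = 7.97 V.
V_CE = 7.97 V > 0.2 V confirms active-region operation.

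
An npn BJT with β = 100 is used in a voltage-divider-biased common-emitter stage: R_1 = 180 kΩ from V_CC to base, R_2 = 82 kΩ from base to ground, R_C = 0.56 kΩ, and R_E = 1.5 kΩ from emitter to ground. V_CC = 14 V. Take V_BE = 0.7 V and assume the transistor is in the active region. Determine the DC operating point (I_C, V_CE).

Thevenize the base divider: V_Th = V_CC·R_2/(R_1+R_2) = 14×82/262 = 4.38 V, R_Th = R_1‖R_2 = 56.3 kΩ.
Base-emitter loop: V_Th = I_B·R_Th + V_BE + (β+1)I_B·R_E, so I_B = (4.38 − 0.7) / (56.3 + 101×1.5) = 0.0177 mA.
I_C = β·I_B = 100×0.0177 = 1.77 mA, and I_E = (β+1)I_B = 1.79 mA.
V_CE = V_CC − I_C·R_C − I_E·R_E = 14 − 1.77×0.56 − 1.79×1.5 = 10.3 V.
V_CE = 10.3 V > 0.2 V confirms active-region operation.

I_C ≈ 1.8 mA, V_CE ≈ 10 V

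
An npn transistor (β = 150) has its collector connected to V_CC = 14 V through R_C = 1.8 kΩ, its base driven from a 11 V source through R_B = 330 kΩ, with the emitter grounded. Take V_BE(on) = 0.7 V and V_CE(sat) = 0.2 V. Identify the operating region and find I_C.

active; I_C ≈ 4.7 mA

Assume active. Base-emitter loop: I_B = (V_BB − V_BE)/R_B = (11 − 0.7)/330 = 0.0312 mA.
I_C = β·I_B = 150×0.0312 = 4.68 mA.
V_CE = V_CC − I_C·R_C = 14 − 4.68×1.8 = 5.57 V > V_CE(sat), so the active-region assumption holds.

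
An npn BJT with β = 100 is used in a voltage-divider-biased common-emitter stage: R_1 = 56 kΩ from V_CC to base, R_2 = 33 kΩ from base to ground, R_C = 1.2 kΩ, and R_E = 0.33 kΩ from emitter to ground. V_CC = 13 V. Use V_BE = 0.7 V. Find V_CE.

Thevenize the base divider: V_Th = V_CC·R_2/(R_1+R_2) = 13×33/89 = 4.82 V, R_Th = R_1‖R_2 = 20.8 kΩ.
Base-emitter loop: V_Th = I_B·R_Th + V_BE + (β+1)I_B·R_E, so I_B = (4.82 − 0.7) / (20.8 + 101×0.33) = 0.0762 mA.
I_C = β·I_B = 100×0.0762 = 7.62 mA, and I_E = (β+1)I_B = 7.69 mA.
V_CE = V_CC − I_C·R_C − I_E·R_E = 13 − 7.62×1.2 − 7.69×0.33 = 1.32 V.
V_CE = 1.32 V > 0.2 V confirms active-region operation.

V_CE ≈ 1.3 V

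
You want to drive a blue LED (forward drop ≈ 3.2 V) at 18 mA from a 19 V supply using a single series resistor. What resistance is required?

The resistor drops V_S − V_D = 19 − 3.2 = 15.8 V at 18 mA.
R = 15.8 V / 18 mA = 0.878 kΩ.

R ≈ 0.88 kΩ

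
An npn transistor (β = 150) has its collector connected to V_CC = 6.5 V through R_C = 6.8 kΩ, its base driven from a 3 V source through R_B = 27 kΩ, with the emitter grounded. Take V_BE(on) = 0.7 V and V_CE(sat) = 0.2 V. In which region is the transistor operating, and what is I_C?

Assume active: I_B = (3 − 0.7)/27 = 0.0852 mA, giving I_C = β·I_B = 12.8 mA.
But then V_CE = 6.5 − 12.8×6.8 = -80.4 V < V_CE(sat) = 0.2 V — impossible in the active region.
So the transistor is saturated. With V_CE = 0.2 V, I_C = (V_CC − 0.2)/R_C = 6.3/6.8 = 0.926 mA.
Check: β·I_B = 12.8 mA > I_C = 0.926 mA, confirming saturation.

saturation; I_C ≈ 0.93 mA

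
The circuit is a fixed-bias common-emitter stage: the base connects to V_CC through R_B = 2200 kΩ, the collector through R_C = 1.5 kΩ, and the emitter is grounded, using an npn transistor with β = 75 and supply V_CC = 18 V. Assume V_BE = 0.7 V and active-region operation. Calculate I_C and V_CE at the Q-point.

I_C ≈ 0.59 mA, V_CE ≈ 17 V

Base loop: V_CC = I_B·R_B + V_BE, so I_B = (18 − 0.7)/2200 kΩ = 0.00786 mA.
In the active region I_C = β·I_B = 75 × 0.00786 = 0.59 mA.
Collector loop: V_CE = V_CC − I_C·R_C = 18 − 0.59×1.5 = 17.1 V.
Since V_CE = 17.1 V > V_CE(sat) ≈ 0.2 V, the transistor is in the active region as assumed.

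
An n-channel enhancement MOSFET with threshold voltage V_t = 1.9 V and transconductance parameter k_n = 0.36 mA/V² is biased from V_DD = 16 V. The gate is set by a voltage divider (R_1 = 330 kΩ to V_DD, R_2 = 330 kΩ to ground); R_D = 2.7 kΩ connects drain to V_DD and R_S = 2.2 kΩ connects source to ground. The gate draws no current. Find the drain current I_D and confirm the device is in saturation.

V_G = V_DD·R_2/(R_1+R_2) = 16×330/660 = 8 V.
Assume saturation: I_D = (k_n/2)(V_GS − V_t)² with V_GS = V_G − I_D·R_S = 8 − 2.2·I_D.
Substituting gives 0.871·I_D² − 5.83·I_D + 6.7 = 0, with roots I_D = 1.47 or 5.22 mA.
The root I_D = 5.22 mA gives V_GS = -3.49 V ≤ V_t, so take I_D = 1.47 mA.
Then V_GS = 4.76 V and V_DS = V_DD − I_D(R_D+R_S) = 16 − 1.47×4.9 = 8.78 V.
Saturation requires V_DS ≥ V_GS − V_t = 2.86 V; 8.78 ≥ 2.86 ✓.

I_D ≈ 1.5 mA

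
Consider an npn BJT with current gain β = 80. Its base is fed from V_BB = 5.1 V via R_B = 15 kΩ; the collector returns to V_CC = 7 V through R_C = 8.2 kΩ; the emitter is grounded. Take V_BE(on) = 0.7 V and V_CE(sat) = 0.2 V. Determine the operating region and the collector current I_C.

saturation; I_C ≈ 0.83 mA

Assume active: I_B = (5.1 − 0.7)/15 = 0.293 mA, giving I_C = β·I_B = 23.5 mA.
But then V_CE = 7 − 23.5×8.2 = -185 V < V_CE(sat) = 0.2 V — impossible in the active region.
So the transistor is saturated. With V_CE = 0.2 V, I_C = (V_CC − 0.2)/R_C = 6.8/8.2 = 0.829 mA.
Check: β·I_B = 23.5 mA > I_C = 0.829 mA, confirming saturation.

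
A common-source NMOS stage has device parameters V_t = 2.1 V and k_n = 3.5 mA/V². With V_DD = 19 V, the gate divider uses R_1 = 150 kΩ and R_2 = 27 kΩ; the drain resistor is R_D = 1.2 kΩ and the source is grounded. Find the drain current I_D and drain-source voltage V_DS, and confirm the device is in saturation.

I_D ≈ 1.1 mA, V_DS ≈ 18 V

V_G = V_DD·R_2/(R_1+R_2) = 19×27/177 = 2.9 V. With the source grounded, V_GS = V_G = 2.9 V.
Assume saturation: I_D = (k_n/2)(V_GS − V_t)² = (3.5/2)×(2.9 − 2.1)² = 1.75×0.798² = 1.12 mA.
V_DS = V_DD − I_D·R_D = 19 − 1.12×1.2 = 17.7 V.
Saturation requires V_DS ≥ V_GS − V_t = 0.798 V; 17.7 ≥ 0.798 ✓.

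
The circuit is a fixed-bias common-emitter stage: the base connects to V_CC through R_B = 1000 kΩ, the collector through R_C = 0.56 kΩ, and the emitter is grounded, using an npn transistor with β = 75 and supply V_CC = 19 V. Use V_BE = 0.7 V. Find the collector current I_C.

I_C ≈ 1.4 mA

Base loop: V_CC = I_B·R_B + V_BE, so I_B = (19 − 0.7)/1000 kΩ = 0.0183 mA.
In the active region I_C = β·I_B = 75 × 0.0183 = 1.37 mA.
Collector loop: V_CE = V_CC − I_C·R_C = 19 − 1.37×0.56 = 18.2 V.
Since V_CE = 18.2 V > V_CE(sat) ≈ 0.2 V, the transistor is in the active region as assumed.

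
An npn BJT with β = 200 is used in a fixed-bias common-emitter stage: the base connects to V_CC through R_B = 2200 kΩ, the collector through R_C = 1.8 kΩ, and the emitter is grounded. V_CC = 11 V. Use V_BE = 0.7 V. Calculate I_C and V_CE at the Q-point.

Base loop: V_CC = I_B·R_B + V_BE, so I_B = (11 − 0.7)/2200 kΩ = 0.00468 mA.
In the active region I_C = β·I_B = 200 × 0.00468 = 0.936 mA.
Collector loop: V_CE = V_CC − I_C·R_C = 11 − 0.936×1.8 = 9.31 V.
Since V_CE = 9.31 V > V_CE(sat) ≈ 0.2 V, the transistor is in the active region as assumed.

I_C ≈ 0.94 mA, V_CE ≈ 9.3 V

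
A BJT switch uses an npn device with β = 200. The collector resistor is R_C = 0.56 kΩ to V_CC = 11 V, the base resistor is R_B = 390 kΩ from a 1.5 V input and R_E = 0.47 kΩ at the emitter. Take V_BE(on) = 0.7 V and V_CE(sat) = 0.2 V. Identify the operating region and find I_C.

Assume active. Base-emitter loop: I_B = (V_BB − V_BE)/(R_B + (β+1)R_E) = (1.5 − 0.7)/(390 + 201×0.47) = 0.00165 mA.
I_C = β·I_B = 200×0.00165 = 0.33 mA.
V_CE = V_CC − I_C·R_C − I_E·R_E = 11 − 0.33×0.56 − 0.332×0.47 = 10.7 V > V_CE(sat), so the active-region assumption holds.

active; I_C ≈ 0.33 mA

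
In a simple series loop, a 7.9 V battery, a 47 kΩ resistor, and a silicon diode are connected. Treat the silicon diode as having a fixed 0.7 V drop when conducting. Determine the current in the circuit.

KVL around the loop: 7.9 = V_D + I·R = 0.7 + I × 47 kΩ.
So I = (7.9 − 0.7) / 47 kΩ = 7.2 / 47 = 0.153 mA.

I ≈ 0.15 mA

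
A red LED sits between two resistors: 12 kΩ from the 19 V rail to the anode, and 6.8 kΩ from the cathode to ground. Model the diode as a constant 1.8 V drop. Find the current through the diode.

I ≈ 0.91 mA

The two resistors are in series with the diode, so KVL gives 19 = I·12 + 1.8 + I·6.8.
I = (19 − 1.8) / (12 + 6.8) kΩ = 17.2 / 18.8 = 0.915 mA.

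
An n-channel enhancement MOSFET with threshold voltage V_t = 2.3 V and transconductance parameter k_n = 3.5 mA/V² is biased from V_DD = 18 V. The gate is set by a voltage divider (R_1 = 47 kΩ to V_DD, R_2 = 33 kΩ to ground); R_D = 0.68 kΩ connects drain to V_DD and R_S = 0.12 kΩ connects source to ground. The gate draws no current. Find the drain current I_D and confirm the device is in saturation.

I_D ≈ 17 mA

V_G = V_DD·R_2/(R_1+R_2) = 18×33/80 = 7.42 V.
Assume saturation: I_D = (k_n/2)(V_GS − V_t)² with V_GS = V_G − I_D·R_S = 7.42 − 0.12·I_D.
Substituting gives 0.0252·I_D² − 3.15·I_D + 46 = 0, with roots I_D = 16.9 or 108 mA.
The root I_D = 108 mA gives V_GS = -5.56 V ≤ V_t, so take I_D = 16.9 mA.
Then V_GS = 5.4 V and V_DS = V_DD − I_D(R_D+R_S) = 18 − 16.9×0.8 = 4.52 V.
Saturation requires V_DS ≥ V_GS − V_t = 3.1 V; 4.52 ≥ 3.1 ✓.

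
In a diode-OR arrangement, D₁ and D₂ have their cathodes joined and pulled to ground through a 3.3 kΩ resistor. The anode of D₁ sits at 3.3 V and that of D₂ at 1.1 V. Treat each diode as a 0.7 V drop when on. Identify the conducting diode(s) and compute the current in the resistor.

Only D₁ conducts; I_R ≈ 0.79 mA

Assume both conduct. Then node N would need to be at both 3.3−0.7 = 2.6 V and 1.1−0.7 = 0.4 V, which is impossible.
Assume only D₁ conducts: V_N = 3.3 − 0.7 = 2.6 V, so I_R = 2.6/3.3 = 0.788 mA.
Check D₂: its anode-to-cathode voltage is 1.1 − 2.6 = -1.5 V < 0.7 V, so it is off. The assumption is consistent.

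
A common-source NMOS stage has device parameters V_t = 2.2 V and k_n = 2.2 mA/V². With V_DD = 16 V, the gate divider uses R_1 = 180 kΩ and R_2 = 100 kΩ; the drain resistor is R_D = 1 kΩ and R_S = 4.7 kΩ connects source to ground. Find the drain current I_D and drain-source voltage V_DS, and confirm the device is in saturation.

I_D ≈ 0.59 mA, V_DS ≈ 13 V

V_G = V_DD·R_2/(R_1+R_2) = 16×100/280 = 5.71 V.
Assume saturation: I_D = (k_n/2)(V_GS − V_t)² with V_GS = V_G − I_D·R_S = 5.71 − 4.7·I_D.
Substituting gives 24.3·I_D² − 37.3·I_D + 13.6 = 0, with roots I_D = 0.592 or 0.945 mA.
The root I_D = 0.945 mA gives V_GS = 1.27 V ≤ V_t, so take I_D = 0.592 mA.
Then V_GS = 2.93 V and V_DS = V_DD − I_D(R_D+R_S) = 16 − 0.592×5.7 = 12.6 V.
Saturation requires V_DS ≥ V_GS − V_t = 0.733 V; 12.6 ≥ 0.733 ✓.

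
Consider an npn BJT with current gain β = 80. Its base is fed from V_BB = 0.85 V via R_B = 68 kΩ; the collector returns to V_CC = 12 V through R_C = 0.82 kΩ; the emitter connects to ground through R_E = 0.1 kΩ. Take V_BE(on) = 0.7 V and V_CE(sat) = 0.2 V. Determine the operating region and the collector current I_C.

active; I_C ≈ 0.16 mA

Assume active. Base-emitter loop: I_B = (V_BB − V_BE)/(R_B + (β+1)R_E) = (0.85 − 0.7)/(68 + 81×0.1) = 0.00197 mA.
I_C = β·I_B = 80×0.00197 = 0.158 mA.
V_CE = V_CC − I_C·R_C − I_E·R_E = 12 − 0.158×0.82 − 0.16×0.1 = 11.9 V > V_CE(sat), so the active-region assumption holds.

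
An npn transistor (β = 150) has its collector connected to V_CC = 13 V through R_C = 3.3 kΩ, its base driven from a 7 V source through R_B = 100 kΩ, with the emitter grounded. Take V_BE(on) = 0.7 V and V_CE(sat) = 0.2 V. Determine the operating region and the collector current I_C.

Assume active: I_B = (7 − 0.7)/100 = 0.063 mA, giving I_C = β·I_B = 9.45 mA.
But then V_CE = 13 − 9.45×3.3 = -18.2 V < V_CE(sat) = 0.2 V — impossible in the active region.
So the transistor is saturated. With V_CE = 0.2 V, I_C = (V_CC − 0.2)/R_C = 12.8/3.3 = 3.88 mA.
Check: β·I_B = 9.45 mA > I_C = 3.88 mA, confirming saturation.

saturation; I_C ≈ 3.9 mA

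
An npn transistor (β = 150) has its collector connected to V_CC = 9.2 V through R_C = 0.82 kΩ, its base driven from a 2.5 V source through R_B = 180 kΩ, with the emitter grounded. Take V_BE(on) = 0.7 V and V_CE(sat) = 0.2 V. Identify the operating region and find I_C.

active; I_C ≈ 1.5 mA

Assume active. Base-emitter loop: I_B = (V_BB − V_BE)/R_B = (2.5 − 0.7)/180 = 0.01 mA.
I_C = β·I_B = 150×0.01 = 1.5 mA.
V_CE = V_CC − I_C·R_C = 9.2 − 1.5×0.82 = 7.97 V > V_CE(sat), so the active-region assumption holds.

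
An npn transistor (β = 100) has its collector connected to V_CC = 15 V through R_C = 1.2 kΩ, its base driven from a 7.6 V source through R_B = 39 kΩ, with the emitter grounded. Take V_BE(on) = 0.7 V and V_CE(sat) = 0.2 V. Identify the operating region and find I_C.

saturation; I_C ≈ 12 mA

Assume active: I_B = (7.6 − 0.7)/39 = 0.177 mA, giving I_C = β·I_B = 17.7 mA.
But then V_CE = 15 − 17.7×1.2 = -6.23 V < V_CE(sat) = 0.2 V — impossible in the active region.
So the transistor is saturated. With V_CE = 0.2 V, I_C = (V_CC − 0.2)/R_C = 14.8/1.2 = 12.3 mA.
Check: β·I_B = 17.7 mA > I_C = 12.3 mA, confirming saturation.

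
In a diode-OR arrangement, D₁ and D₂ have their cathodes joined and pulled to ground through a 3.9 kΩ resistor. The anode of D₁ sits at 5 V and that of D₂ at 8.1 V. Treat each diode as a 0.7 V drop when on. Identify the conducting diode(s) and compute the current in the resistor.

Assume both conduct. Then node N would need to be at both 5−0.7 = 4.3 V and 8.1−0.7 = 7.4 V, which is impossible.
Assume only D₂ conducts: V_N = 8.1 − 0.7 = 7.4 V, so I_R = 7.4/3.9 = 1.9 mA.
Check D₁: its anode-to-cathode voltage is 5 − 7.4 = -2.4 V < 0.7 V, so it is off. The assumption is consistent.

Only D₂ conducts; I_R ≈ 1.9 mA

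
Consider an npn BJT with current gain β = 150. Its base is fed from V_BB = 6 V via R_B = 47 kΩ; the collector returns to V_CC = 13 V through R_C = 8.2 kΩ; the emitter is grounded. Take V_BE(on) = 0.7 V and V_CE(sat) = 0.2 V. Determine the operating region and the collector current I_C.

saturation; I_C ≈ 1.6 mA

Assume active: I_B = (6 − 0.7)/47 = 0.113 mA, giving I_C = β·I_B = 16.9 mA.
But then V_CE = 13 − 16.9×8.2 = -126 V < V_CE(sat) = 0.2 V — impossible in the active region.
So the transistor is saturated. With V_CE = 0.2 V, I_C = (V_CC − 0.2)/R_C = 12.8/8.2 = 1.56 mA.
Check: β·I_B = 16.9 mA > I_C = 1.56 mA, confirming saturation.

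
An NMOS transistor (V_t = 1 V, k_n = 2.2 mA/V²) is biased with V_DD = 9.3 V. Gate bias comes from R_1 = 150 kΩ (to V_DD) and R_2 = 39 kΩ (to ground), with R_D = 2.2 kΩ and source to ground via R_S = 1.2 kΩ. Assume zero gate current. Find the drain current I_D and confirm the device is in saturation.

V_G = V_DD·R_2/(R_1+R_2) = 9.3×39/189 = 1.92 V.
Assume saturation: I_D = (k_n/2)(V_GS − V_t)² with V_GS = V_G − I_D·R_S = 1.92 − 1.2·I_D.
Substituting gives 1.58·I_D² − 3.43·I_D + 0.929 = 0, with roots I_D = 0.318 or 1.85 mA.
The root I_D = 1.85 mA gives V_GS = -0.295 V ≤ V_t, so take I_D = 0.318 mA.
Then V_GS = 1.54 V and V_DS = V_DD − I_D(R_D+R_S) = 9.3 − 0.318×3.4 = 8.22 V.
Saturation requires V_DS ≥ V_GS − V_t = 0.538 V; 8.22 ≥ 0.538 ✓.

I_D ≈ 0.32 mA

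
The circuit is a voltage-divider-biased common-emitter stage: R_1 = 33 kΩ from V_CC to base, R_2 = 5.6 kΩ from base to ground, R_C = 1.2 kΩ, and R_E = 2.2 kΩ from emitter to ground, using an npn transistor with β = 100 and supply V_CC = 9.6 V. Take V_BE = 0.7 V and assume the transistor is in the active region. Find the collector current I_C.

I_C ≈ 0.31 mA

Thevenize the base divider: V_Th = V_CC·R_2/(R_1+R_2) = 9.6×5.6/38.6 = 1.39 V, R_Th = R_1‖R_2 = 4.79 kΩ.
Base-emitter loop: V_Th = I_B·R_Th + V_BE + (β+1)I_B·R_E, so I_B = (1.39 − 0.7) / (4.79 + 101×2.2) = 0.00305 mA.
I_C = β·I_B = 100×0.00305 = 0.305 mA, and I_E = (β+1)I_B = 0.308 mA.
V_CE = V_CC − I_C·R_C − I_E·R_E = 9.6 − 0.305×1.2 − 0.308×2.2 = 8.56 V.
V_CE = 8.56 V > 0.2 V confirms active-region operation.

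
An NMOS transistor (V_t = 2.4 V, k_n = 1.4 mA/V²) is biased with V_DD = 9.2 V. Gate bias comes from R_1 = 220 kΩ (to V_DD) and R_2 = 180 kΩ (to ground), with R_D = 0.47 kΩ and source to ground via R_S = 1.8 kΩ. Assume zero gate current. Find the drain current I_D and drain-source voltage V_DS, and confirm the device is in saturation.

I_D ≈ 0.5 mA, V_DS ≈ 8.1 V

V_G = V_DD·R_2/(R_1+R_2) = 9.2×180/400 = 4.14 V.
Assume saturation: I_D = (k_n/2)(V_GS − V_t)² with V_GS = V_G − I_D·R_S = 4.14 − 1.8·I_D.
Substituting gives 2.27·I_D² − 5.38·I_D + 2.12 = 0, with roots I_D = 0.498 or 1.88 mA.
The root I_D = 1.88 mA gives V_GS = 0.763 V ≤ V_t, so take I_D = 0.498 mA.
Then V_GS = 3.24 V and V_DS = V_DD − I_D(R_D+R_S) = 9.2 − 0.498×2.27 = 8.07 V.
Saturation requires V_DS ≥ V_GS − V_t = 0.844 V; 8.07 ≥ 0.844 ✓.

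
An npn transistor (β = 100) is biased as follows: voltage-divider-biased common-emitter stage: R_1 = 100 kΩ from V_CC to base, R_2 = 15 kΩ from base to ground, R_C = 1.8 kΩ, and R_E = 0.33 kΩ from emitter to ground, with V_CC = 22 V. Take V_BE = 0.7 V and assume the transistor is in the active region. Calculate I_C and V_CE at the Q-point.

Thevenize the base divider: V_Th = V_CC·R_2/(R_1+R_2) = 22×15/115 = 2.87 V, R_Th = R_1‖R_2 = 13 kΩ.
Base-emitter loop: V_Th = I_B·R_Th + V_BE + (β+1)I_B·R_E, so I_B = (2.87 − 0.7) / (13 + 101×0.33) = 0.0468 mA.
I_C = β·I_B = 100×0.0468 = 4.68 mA, and I_E = (β+1)I_B = 4.73 mA.
V_CE = V_CC − I_C·R_C − I_E·R_E = 22 − 4.68×1.8 − 4.73×0.33 = 12 V.
V_CE = 12 V > 0.2 V confirms active-region operation.

I_C ≈ 4.7 mA, V_CE ≈ 12 V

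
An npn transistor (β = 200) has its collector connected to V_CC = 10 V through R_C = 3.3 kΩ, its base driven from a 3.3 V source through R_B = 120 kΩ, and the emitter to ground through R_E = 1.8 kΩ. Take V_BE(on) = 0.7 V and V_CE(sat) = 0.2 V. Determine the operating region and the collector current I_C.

Assume active. Base-emitter loop: I_B = (V_BB − V_BE)/(R_B + (β+1)R_E) = (3.3 − 0.7)/(120 + 201×1.8) = 0.0054 mA.
I_C = β·I_B = 200×0.0054 = 1.08 mA.
V_CE = V_CC − I_C·R_C − I_E·R_E = 10 − 1.08×3.3 − 1.08×1.8 = 4.49 V > V_CE(sat), so the active-region assumption holds.

active; I_C ≈ 1.1 mA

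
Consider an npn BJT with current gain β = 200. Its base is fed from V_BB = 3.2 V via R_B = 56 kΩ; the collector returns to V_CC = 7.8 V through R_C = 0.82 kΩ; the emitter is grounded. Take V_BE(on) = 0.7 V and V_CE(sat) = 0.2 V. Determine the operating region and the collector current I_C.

Assume active. Base-emitter loop: I_B = (V_BB − V_BE)/R_B = (3.2 − 0.7)/56 = 0.0446 mA.
I_C = β·I_B = 200×0.0446 = 8.93 mA.
V_CE = V_CC − I_C·R_C = 7.8 − 8.93×0.82 = 0.479 V > V_CE(sat), so the active-region assumption holds.

active; I_C ≈ 8.9 mA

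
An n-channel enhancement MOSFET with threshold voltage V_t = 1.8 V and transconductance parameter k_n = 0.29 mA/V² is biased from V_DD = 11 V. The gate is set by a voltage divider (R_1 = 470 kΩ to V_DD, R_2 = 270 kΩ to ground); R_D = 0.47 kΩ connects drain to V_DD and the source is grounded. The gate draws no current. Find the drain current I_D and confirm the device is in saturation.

V_G = V_DD·R_2/(R_1+R_2) = 11×270/740 = 4.01 V. With the source grounded, V_GS = V_G = 4.01 V.
Assume saturation: I_D = (k_n/2)(V_GS − V_t)² = (0.29/2)×(4.01 − 1.8)² = 0.145×2.21² = 0.71 mA.
V_DS = V_DD − I_D·R_D = 11 − 0.71×0.47 = 10.7 V.
Saturation requires V_DS ≥ V_GS − V_t = 2.21 V; 10.7 ≥ 2.21 ✓.

I_D ≈ 0.71 mA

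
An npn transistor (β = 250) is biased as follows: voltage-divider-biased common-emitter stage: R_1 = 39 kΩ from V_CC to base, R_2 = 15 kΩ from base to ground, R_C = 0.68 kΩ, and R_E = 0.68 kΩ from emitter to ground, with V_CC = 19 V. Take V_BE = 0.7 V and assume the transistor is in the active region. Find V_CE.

Thevenize the base divider: V_Th = V_CC·R_2/(R_1+R_2) = 19×15/54 = 5.28 V, R_Th = R_1‖R_2 = 10.8 kΩ.
Base-emitter loop: V_Th = I_B·R_Th + V_BE + (β+1)I_B·R_E, so I_B = (5.28 − 0.7) / (10.8 + 251×0.68) = 0.0252 mA.
I_C = β·I_B = 250×0.0252 = 6.31 mA, and I_E = (β+1)I_B = 6.33 mA.
V_CE = V_CC − I_C·R_C − I_E·R_E = 19 − 6.31×0.68 − 6.33×0.68 = 10.4 V.
V_CE = 10.4 V > 0.2 V confirms active-region operation.

V_CE ≈ 10 V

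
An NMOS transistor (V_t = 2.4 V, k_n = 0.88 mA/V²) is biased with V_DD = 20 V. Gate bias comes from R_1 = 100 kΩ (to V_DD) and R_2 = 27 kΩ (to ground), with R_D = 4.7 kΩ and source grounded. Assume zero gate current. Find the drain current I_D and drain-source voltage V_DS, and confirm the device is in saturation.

I_D ≈ 1.5 mA, V_DS ≈ 13 V

V_G = V_DD·R_2/(R_1+R_2) = 20×27/127 = 4.25 V. With the source grounded, V_GS = V_G = 4.25 V.
Assume saturation: I_D = (k_n/2)(V_GS − V_t)² = (0.88/2)×(4.25 − 2.4)² = 0.44×1.85² = 1.51 mA.
V_DS = V_DD − I_D·R_D = 20 − 1.51×4.7 = 12.9 V.
Saturation requires V_DS ≥ V_GS − V_t = 1.85 V; 12.9 ≥ 1.85 ✓.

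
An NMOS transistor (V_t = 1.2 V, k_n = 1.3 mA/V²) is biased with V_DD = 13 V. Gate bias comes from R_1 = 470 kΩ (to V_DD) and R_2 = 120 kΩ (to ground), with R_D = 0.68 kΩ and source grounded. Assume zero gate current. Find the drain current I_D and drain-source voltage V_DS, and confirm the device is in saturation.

I_D ≈ 1.4 mA, V_DS ≈ 12 V

V_G = V_DD·R_2/(R_1+R_2) = 13×120/590 = 2.64 V. With the source grounded, V_GS = V_G = 2.64 V.
Assume saturation: I_D = (k_n/2)(V_GS − V_t)² = (1.3/2)×(2.64 − 1.2)² = 0.65×1.44² = 1.36 mA.
V_DS = V_DD − I_D·R_D = 13 − 1.36×0.68 = 12.1 V.
Saturation requires V_DS ≥ V_GS − V_t = 1.44 V; 12.1 ≥ 1.44 ✓.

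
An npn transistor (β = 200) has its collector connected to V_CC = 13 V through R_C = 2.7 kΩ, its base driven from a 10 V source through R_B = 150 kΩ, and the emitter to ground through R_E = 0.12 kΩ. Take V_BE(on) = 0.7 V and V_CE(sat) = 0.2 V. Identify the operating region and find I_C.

saturation; I_C ≈ 4.5 mA

Assume active: I_B = (10 − 0.7)/(150 + 201×0.12) = 0.0534 mA, I_C = β·I_B = 10.7 mA.
Then V_CE = 13 − 10.7×2.7 − 10.7×0.12 = -17.1 V < 0.2 V — the active assumption fails.
Re-solve with V_CE = 0.2 V. KCL at the emitter: V_E/R_E = (V_BB−0.7−V_E)/R_B + (V_CC−0.2−V_E)/R_C, giving V_E = 0.551 V.
I_C = (V_CC − 0.2 − V_E)/R_C = (12.8 − 0.551)/2.7 = 4.54 mA.
Check: I_B = (9.3 − 0.551)/150 = 0.0583 mA, and β·I_B = 11.7 mA > I_C, confirming saturation.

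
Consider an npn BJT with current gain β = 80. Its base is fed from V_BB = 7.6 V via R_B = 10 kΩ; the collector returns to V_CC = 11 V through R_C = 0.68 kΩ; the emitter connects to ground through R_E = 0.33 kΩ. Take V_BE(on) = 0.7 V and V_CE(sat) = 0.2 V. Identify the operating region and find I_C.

saturation; I_C ≈ 11 mA

Assume active: I_B = (7.6 − 0.7)/(10 + 81×0.33) = 0.188 mA, I_C = β·I_B = 15 mA.
Then V_CE = 11 − 15×0.68 − 15.2×0.33 = -4.24 V < 0.2 V — the active assumption fails.
Re-solve with V_CE = 0.2 V. KCL at the emitter: V_E/R_E = (V_BB−0.7−V_E)/R_B + (V_CC−0.2−V_E)/R_C, giving V_E = 3.6 V.
I_C = (V_CC − 0.2 − V_E)/R_C = (10.8 − 3.6)/0.68 = 10.6 mA.
Check: I_B = (6.9 − 3.6)/10 = 0.33 mA, and β·I_B = 26.4 mA > I_C, confirming saturation.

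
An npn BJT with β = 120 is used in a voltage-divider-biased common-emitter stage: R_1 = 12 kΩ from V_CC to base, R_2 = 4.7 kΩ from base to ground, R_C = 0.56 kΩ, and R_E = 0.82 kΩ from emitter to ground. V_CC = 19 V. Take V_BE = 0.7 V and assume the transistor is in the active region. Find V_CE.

V_CE ≈ 11 V

Thevenize the base divider: V_Th = V_CC·R_2/(R_1+R_2) = 19×4.7/16.7 = 5.35 V, R_Th = R_1‖R_2 = 3.38 kΩ.
Base-emitter loop: V_Th = I_B·R_Th + V_BE + (β+1)I_B·R_E, so I_B = (5.35 − 0.7) / (3.38 + 121×0.82) = 0.0453 mA.
I_C = β·I_B = 120×0.0453 = 5.44 mA, and I_E = (β+1)I_B = 5.48 mA.
V_CE = V_CC − I_C·R_C − I_E·R_E = 19 − 5.44×0.56 − 5.48×0.82 = 11.5 V.
V_CE = 11.5 V > 0.2 V confirms active-region operation.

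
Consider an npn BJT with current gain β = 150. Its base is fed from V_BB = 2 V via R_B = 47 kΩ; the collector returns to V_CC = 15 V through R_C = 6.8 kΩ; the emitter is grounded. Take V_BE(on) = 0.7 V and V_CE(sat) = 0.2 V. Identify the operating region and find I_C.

saturation; I_C ≈ 2.2 mA

Assume active: I_B = (2 − 0.7)/47 = 0.0277 mA, giving I_C = β·I_B = 4.15 mA.
But then V_CE = 15 − 4.15×6.8 = -13.2 V < V_CE(sat) = 0.2 V — impossible in the active region.
So the transistor is saturated. With V_CE = 0.2 V, I_C = (V_CC − 0.2)/R_C = 14.8/6.8 = 2.18 mA.
Check: β·I_B = 4.15 mA > I_C = 2.18 mA, confirming saturation.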